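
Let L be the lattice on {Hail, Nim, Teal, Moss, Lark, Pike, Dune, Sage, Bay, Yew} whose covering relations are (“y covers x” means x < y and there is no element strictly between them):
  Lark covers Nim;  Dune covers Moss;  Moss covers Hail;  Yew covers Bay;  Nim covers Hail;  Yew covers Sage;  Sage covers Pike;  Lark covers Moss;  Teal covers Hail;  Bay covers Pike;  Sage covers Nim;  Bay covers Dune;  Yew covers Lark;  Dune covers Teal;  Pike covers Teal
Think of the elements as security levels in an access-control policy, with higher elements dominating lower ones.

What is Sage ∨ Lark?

Common upper bounds of {Sage, Lark}: Yew.
The least among these is Yew.

Yew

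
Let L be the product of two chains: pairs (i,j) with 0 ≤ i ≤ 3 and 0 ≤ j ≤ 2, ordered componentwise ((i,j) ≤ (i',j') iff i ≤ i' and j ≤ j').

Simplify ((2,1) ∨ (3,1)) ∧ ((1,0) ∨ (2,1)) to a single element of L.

(2,1)

(2,1) ∨ (3,1) = (3,1)
(1,0) ∨ (2,1) = (2,1)
(3,1) ∧ (2,1) = (2,1)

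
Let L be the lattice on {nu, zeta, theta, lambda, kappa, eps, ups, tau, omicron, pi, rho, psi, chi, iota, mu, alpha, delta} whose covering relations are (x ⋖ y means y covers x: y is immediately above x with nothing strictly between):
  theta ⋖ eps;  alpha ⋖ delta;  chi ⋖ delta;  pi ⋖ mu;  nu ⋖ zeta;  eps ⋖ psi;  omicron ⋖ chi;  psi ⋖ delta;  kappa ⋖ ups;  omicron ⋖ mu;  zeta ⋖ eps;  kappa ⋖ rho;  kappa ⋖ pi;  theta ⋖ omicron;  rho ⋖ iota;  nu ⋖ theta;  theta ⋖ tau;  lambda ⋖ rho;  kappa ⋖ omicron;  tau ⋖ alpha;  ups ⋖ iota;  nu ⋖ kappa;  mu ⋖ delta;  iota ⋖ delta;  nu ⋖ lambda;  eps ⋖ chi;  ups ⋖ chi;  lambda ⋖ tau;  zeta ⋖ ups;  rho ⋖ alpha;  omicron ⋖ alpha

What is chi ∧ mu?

omicron

Common lower bounds of {chi, mu}: kappa, nu, omicron, theta.
The greatest among these is omicron.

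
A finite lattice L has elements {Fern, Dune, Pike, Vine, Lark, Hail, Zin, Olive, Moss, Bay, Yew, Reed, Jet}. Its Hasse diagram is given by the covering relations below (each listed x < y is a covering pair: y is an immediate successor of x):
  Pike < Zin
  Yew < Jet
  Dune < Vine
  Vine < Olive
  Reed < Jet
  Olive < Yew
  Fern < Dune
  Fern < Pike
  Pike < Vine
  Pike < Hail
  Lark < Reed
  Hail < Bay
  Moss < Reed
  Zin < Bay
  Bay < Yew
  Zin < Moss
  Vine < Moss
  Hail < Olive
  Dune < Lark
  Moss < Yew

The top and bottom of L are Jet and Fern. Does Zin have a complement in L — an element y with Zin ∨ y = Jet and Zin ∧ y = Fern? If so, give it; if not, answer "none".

none

For every candidate y, either Zin ∨ y ≠ Jet or Zin ∧ y ≠ Fern; no complement exists.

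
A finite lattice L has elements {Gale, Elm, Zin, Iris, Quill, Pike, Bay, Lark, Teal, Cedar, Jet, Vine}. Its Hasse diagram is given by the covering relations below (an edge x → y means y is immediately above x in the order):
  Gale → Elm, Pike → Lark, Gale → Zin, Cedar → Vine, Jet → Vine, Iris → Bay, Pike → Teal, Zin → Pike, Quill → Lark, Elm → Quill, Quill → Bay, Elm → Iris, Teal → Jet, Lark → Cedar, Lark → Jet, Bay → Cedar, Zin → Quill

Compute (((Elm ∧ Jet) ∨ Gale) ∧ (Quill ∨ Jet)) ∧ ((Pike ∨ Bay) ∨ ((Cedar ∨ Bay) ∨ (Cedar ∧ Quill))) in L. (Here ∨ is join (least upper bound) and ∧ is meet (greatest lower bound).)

Elm ∧ Jet = Elm
Elm ∨ Gale = Elm
Quill ∨ Jet = Jet
Elm ∧ Jet = Elm
Pike ∨ Bay = Cedar
Cedar ∨ Bay = Cedar
Cedar ∧ Quill = Quill
Cedar ∨ Quill = Cedar
Cedar ∨ Cedar = Cedar
Elm ∧ Cedar = Elm

Elm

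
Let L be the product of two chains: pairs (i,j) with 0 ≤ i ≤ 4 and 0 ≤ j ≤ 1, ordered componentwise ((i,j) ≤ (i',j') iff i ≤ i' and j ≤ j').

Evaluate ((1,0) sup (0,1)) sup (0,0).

(1,0) ∨ (0,1) = (1,1)
(1,1) ∨ (0,0) = (1,1)

(1,1)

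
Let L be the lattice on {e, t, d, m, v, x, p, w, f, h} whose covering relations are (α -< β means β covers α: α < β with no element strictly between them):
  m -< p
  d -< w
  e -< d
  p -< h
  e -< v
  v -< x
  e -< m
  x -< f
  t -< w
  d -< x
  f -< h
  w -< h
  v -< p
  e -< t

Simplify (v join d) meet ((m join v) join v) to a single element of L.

v ∨ d = x
m ∨ v = p
p ∨ v = p
x ∧ p = v

v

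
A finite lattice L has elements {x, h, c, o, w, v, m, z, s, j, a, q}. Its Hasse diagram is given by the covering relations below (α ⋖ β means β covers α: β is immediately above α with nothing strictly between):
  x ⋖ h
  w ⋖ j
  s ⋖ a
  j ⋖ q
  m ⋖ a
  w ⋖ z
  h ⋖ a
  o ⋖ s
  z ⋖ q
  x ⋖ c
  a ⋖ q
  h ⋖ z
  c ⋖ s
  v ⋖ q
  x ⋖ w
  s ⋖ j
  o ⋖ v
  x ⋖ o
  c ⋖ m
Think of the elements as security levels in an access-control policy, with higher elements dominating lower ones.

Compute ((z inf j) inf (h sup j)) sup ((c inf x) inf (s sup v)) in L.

z ∧ j = w
h ∨ j = q
w ∧ q = w
c ∧ x = x
s ∨ v = q
x ∧ q = x
w ∨ x = w

w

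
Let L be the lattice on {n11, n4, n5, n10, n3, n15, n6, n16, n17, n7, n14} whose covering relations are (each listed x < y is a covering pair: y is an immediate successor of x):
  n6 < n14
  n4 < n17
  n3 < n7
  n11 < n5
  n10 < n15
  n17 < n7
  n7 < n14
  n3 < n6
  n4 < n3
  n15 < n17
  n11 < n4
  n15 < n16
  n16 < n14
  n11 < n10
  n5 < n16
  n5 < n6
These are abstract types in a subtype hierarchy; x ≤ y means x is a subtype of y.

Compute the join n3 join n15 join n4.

Common upper bounds of {n3, n15, n4}: n14, n7.
The least among these is n7.

n7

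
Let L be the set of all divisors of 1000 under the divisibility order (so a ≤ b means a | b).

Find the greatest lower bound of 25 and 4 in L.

In the divisibility order, the meet is the greatest common divisor: gcd(25, 4) = 1.

1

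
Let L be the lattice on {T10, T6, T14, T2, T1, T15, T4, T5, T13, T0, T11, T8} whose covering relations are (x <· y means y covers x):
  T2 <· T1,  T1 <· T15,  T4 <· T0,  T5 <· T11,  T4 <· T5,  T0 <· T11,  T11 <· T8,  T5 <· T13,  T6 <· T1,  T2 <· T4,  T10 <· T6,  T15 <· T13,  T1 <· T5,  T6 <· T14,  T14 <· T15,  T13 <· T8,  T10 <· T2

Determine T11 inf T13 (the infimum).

Common lower bounds of {T11, T13}: T1, T10, T2, T4, T5, T6.
The greatest among these is T5.

T5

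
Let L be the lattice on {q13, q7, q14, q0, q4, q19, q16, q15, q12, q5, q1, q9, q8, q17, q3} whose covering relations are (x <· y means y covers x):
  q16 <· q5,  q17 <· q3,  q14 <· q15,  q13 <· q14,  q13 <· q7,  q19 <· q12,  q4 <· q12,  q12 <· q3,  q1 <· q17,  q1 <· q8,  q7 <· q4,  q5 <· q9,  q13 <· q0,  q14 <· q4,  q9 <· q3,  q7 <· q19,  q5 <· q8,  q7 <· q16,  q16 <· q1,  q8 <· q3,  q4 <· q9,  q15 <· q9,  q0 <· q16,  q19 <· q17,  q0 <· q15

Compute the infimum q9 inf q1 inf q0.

q0

Common lower bounds of {q9, q1, q0}: q0, q13.
The greatest among these is q0.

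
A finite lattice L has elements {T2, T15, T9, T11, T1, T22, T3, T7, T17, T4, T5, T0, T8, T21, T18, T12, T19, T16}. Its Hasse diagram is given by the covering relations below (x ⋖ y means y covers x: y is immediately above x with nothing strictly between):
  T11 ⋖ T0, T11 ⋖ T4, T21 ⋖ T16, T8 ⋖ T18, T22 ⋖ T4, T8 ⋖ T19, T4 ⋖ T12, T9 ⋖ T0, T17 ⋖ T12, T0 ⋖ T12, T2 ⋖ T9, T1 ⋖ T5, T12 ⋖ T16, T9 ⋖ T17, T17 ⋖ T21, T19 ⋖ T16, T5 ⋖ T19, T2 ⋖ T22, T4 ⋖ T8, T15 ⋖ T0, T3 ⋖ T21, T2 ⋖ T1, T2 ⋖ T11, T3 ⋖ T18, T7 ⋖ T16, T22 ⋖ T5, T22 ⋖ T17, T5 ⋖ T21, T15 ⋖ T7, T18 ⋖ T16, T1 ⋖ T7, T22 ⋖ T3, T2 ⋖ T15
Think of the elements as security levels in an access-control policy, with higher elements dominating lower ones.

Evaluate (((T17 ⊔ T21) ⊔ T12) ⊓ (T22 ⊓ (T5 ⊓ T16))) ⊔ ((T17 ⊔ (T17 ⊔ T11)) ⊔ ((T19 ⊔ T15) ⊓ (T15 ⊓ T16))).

T12

T17 ∨ T21 = T21
T21 ∨ T12 = T16
T5 ∧ T16 = T5
T22 ∧ T5 = T22
T16 ∧ T22 = T22
T17 ∨ T11 = T12
T17 ∨ T12 = T12
T19 ∨ T15 = T16
T15 ∧ T16 = T15
T16 ∧ T15 = T15
T12 ∨ T15 = T12
T22 ∨ T12 = T12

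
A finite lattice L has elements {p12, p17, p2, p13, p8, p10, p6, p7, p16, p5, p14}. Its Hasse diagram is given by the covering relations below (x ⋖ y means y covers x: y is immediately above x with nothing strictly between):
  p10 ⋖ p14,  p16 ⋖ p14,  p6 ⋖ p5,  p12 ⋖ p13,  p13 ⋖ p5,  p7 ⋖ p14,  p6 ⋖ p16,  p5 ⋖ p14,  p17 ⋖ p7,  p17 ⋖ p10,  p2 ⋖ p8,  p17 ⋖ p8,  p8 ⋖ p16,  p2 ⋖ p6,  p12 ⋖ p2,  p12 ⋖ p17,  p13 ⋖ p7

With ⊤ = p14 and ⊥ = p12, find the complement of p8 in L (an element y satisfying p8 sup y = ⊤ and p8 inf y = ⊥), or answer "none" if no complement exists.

Need y with p8 ∨ y = p14 and p8 ∧ y = p12.
Checking each element gives: p13.

p13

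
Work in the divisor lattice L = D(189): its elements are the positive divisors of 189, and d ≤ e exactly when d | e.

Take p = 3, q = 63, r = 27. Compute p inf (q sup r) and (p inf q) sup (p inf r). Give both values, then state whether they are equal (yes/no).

3; 3; yes

q sup r = 189, so p inf (q sup r) = 3 inf 189 = 3.
p inf q = 3 and p inf r = 3, so (p inf q) sup (p inf r) = 3 sup 3 = 3.
Equal: yes.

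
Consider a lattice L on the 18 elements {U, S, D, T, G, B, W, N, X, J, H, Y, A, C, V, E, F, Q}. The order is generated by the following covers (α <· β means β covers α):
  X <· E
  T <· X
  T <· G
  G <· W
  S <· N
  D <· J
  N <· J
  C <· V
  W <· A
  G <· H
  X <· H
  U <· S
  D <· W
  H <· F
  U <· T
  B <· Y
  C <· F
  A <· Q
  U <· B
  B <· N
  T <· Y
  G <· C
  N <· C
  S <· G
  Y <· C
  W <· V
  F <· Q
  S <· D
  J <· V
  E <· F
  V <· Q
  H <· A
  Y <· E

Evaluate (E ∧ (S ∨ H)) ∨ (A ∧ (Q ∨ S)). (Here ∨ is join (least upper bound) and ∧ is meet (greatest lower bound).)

S ∨ H = H
E ∧ H = X
Q ∨ S = Q
A ∧ Q = A
X ∨ A = A

A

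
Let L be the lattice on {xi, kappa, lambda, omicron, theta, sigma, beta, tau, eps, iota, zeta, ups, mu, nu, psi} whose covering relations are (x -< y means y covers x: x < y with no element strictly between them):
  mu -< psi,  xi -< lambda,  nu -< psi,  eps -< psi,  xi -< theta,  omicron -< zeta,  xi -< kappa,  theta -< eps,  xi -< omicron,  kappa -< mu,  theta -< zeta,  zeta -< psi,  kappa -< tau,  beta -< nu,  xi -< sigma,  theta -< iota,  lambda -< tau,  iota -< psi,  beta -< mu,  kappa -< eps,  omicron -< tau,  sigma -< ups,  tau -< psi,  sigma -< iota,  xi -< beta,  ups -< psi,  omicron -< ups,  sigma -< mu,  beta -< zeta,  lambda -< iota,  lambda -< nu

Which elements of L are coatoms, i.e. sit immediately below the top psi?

The coatoms are exactly the elements covered by psi: eps, iota, mu, nu, tau, ups, zeta.

eps, iota, mu, nu, tau, ups, zeta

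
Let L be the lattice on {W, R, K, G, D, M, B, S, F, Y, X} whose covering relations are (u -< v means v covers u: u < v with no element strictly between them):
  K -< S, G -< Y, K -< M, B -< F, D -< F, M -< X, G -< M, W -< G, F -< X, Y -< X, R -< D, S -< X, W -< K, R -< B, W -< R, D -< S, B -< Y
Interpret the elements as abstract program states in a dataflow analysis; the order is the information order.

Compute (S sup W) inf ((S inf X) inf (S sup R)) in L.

S ∨ W = S
S ∧ X = S
S ∨ R = S
S ∧ S = S
S ∧ S = S

S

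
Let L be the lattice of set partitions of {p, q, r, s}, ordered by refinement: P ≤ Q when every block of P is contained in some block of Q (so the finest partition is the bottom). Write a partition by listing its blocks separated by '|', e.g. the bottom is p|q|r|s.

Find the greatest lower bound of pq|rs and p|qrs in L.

p|q|rs

Common lower bounds of {pq|rs, p|qrs}: p|q|rs, p|q|r|s.
The greatest among these is p|q|rs.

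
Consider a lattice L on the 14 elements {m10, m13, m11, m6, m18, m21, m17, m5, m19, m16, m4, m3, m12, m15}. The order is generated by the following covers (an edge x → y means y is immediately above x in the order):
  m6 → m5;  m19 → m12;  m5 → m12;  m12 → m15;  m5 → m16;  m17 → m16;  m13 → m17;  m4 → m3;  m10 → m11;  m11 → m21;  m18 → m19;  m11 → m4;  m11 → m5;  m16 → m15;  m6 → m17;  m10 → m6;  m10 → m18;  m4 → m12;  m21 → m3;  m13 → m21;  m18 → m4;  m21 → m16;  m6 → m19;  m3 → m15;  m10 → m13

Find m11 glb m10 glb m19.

Common lower bounds of {m11, m10, m19}: m10.
The greatest among these is m10.

m10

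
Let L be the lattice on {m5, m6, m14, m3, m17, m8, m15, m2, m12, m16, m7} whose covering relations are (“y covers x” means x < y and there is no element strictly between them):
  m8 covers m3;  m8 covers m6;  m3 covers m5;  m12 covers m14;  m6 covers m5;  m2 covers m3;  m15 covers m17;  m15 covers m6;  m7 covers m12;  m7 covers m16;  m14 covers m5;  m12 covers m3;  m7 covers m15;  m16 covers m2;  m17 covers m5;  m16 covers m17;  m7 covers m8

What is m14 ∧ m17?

Common lower bounds of {m14, m17}: m5.
The greatest among these is m5.

m5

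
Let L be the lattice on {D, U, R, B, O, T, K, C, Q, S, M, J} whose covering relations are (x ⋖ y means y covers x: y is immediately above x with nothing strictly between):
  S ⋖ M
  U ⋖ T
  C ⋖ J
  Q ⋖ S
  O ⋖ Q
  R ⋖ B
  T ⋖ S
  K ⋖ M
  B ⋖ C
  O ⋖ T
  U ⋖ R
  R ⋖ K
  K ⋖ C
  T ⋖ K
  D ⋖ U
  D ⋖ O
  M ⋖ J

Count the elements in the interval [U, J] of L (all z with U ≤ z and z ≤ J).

The interval [U, J] = {B, C, J, K, M, R, S, T, U}, which has 9 elements.

9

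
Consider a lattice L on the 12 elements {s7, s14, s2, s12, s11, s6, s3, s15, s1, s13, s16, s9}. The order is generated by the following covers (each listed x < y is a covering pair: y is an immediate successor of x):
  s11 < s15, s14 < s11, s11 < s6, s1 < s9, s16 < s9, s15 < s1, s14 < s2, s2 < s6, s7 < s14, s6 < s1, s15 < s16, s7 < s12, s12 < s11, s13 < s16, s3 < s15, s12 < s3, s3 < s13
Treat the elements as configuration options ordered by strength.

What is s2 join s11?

s6

Common upper bounds of {s2, s11}: s1, s6, s9.
The least among these is s6.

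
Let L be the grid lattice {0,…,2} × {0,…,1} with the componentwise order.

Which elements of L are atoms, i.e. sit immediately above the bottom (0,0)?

The atoms are exactly the elements that cover (0,0): (0,1), (1,0).

(0,1), (1,0)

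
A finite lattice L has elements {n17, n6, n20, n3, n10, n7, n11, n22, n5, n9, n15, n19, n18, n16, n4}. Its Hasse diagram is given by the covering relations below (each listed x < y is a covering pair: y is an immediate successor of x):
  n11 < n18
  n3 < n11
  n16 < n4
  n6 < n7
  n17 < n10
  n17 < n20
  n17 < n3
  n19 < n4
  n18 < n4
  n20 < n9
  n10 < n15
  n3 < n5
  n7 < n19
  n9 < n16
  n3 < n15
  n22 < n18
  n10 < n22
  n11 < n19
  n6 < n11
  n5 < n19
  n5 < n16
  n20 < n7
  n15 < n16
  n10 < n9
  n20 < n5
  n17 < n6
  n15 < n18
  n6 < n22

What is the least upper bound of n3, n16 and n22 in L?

Common upper bounds of {n3, n16, n22}: n4.
The least among these is n4.

n4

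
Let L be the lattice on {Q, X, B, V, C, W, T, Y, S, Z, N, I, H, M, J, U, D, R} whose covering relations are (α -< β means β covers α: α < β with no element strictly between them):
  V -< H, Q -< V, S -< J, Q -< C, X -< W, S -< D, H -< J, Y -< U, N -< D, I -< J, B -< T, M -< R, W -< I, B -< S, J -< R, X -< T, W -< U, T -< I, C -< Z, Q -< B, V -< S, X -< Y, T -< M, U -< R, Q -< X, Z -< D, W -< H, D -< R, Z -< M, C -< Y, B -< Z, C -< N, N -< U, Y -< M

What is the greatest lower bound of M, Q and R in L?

Common lower bounds of {M, Q, R}: Q.
The greatest among these is Q.

Q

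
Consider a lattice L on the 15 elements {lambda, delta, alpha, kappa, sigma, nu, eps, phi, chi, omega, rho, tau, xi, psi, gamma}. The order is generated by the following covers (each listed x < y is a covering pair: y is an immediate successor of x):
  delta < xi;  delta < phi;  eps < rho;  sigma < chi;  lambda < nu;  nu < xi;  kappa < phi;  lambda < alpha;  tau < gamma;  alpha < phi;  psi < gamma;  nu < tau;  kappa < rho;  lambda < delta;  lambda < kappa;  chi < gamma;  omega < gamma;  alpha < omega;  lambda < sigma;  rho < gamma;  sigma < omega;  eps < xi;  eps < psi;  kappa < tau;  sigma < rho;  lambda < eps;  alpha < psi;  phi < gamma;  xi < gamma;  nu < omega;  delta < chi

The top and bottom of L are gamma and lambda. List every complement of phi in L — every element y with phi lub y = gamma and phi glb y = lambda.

Need y with phi ∨ y = gamma and phi ∧ y = lambda.
Checking each element gives: eps, nu, sigma.

eps, nu, sigma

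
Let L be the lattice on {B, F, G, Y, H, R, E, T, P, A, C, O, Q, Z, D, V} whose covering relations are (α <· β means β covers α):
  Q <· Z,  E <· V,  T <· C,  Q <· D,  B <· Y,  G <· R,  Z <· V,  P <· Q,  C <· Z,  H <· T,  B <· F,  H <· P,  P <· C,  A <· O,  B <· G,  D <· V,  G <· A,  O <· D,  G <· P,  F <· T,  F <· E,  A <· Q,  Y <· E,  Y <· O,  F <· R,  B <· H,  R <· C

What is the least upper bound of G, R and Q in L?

Common upper bounds of {G, R, Q}: V, Z.
The least among these is Z.

Z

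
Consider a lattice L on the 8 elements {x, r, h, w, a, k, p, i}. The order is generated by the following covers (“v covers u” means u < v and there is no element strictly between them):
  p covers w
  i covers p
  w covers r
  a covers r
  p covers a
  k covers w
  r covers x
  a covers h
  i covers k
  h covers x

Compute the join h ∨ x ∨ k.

Common upper bounds of {h, x, k}: i.
The least among these is i.

i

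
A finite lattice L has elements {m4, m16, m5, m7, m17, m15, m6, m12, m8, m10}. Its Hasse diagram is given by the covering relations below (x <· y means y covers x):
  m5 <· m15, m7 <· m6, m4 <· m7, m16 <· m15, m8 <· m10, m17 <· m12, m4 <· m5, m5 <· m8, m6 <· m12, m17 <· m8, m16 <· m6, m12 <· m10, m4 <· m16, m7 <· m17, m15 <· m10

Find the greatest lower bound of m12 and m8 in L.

Common lower bounds of {m12, m8}: m17, m4, m7.
The greatest among these is m17.

m17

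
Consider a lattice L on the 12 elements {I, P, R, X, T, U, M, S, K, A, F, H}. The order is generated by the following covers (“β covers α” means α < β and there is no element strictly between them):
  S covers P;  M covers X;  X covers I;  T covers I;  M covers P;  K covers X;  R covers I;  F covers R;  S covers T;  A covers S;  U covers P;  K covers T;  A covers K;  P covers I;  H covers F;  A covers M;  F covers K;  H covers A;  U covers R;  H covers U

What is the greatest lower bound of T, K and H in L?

Common lower bounds of {T, K, H}: I, T.
The greatest among these is T.

T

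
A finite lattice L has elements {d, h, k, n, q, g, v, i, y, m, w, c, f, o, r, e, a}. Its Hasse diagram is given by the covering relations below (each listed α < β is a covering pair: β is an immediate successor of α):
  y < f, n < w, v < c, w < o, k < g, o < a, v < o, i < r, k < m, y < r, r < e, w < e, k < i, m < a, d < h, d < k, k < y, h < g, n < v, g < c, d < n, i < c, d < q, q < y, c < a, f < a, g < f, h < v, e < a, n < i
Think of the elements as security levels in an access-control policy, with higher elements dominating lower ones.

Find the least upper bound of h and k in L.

g

Common upper bounds of {h, k}: a, c, f, g.
The least among these is g.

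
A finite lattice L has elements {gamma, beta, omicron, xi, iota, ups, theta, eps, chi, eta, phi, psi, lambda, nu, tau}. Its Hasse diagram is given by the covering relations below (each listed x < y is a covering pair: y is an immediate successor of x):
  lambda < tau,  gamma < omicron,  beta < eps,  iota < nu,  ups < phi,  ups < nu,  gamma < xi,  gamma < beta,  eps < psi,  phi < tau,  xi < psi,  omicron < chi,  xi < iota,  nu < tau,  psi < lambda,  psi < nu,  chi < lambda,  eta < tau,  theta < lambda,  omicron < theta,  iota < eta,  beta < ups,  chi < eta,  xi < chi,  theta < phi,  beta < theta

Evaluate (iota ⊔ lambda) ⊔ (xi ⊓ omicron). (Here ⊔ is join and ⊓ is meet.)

iota ∨ lambda = tau
xi ∧ omicron = gamma
tau ∨ gamma = tau

tau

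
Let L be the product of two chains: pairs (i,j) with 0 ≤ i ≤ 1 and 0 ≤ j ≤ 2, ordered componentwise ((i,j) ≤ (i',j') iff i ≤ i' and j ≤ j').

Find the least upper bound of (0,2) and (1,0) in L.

In a product of chains, the join is componentwise max, giving (1,2).

(1,2)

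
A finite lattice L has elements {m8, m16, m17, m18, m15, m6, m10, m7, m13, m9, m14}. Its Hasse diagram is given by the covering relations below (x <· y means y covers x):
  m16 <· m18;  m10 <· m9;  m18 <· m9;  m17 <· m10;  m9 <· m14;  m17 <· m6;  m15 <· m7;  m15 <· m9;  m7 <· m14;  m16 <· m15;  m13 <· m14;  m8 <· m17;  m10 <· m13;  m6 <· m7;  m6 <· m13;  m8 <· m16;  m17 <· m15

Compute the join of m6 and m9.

Common upper bounds of {m6, m9}: m14.
The least among these is m14.

m14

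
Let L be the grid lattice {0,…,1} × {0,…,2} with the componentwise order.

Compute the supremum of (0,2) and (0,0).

In a product of chains, the join is componentwise max, giving (0,2).

(0,2)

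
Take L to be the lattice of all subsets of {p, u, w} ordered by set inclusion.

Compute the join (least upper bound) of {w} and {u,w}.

Common upper bounds of {{w}, {u,w}}: {p,u,w}, {u,w}.
The least among these is {u,w}.

{u,w}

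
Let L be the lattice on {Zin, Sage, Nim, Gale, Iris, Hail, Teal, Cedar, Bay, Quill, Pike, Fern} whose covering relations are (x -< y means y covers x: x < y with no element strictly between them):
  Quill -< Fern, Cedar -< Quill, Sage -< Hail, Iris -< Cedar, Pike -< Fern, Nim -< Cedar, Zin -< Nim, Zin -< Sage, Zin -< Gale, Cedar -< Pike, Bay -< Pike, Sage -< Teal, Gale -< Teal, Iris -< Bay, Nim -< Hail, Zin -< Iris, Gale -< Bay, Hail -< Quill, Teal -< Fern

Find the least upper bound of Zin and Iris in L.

Common upper bounds of {Zin, Iris}: Bay, Cedar, Fern, Iris, Pike, Quill.
The least among these is Iris.

Iris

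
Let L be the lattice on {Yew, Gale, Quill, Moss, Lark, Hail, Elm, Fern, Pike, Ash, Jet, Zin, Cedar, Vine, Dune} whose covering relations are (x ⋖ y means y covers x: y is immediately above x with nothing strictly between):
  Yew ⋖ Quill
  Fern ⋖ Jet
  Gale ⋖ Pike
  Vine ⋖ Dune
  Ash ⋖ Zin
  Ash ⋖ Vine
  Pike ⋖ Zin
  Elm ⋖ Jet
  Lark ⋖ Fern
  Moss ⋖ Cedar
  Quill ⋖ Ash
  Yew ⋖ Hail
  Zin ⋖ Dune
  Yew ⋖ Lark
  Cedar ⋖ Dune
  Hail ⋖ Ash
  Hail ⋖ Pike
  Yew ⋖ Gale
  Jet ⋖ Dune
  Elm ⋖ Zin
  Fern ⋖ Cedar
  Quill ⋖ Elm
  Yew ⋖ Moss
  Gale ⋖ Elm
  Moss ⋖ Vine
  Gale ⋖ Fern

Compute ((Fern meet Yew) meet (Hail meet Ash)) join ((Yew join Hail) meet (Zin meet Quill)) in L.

Fern ∧ Yew = Yew
Hail ∧ Ash = Hail
Yew ∧ Hail = Yew
Yew ∨ Hail = Hail
Zin ∧ Quill = Quill
Hail ∧ Quill = Yew
Yew ∨ Yew = Yew

Yew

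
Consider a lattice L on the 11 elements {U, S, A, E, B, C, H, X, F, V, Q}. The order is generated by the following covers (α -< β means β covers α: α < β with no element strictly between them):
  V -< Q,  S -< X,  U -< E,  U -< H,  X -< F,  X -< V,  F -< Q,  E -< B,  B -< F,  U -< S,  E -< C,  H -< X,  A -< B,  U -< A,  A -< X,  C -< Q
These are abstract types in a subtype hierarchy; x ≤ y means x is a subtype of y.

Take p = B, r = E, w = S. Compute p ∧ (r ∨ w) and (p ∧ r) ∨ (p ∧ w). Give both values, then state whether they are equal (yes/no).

r ∨ w = F, so p ∧ (r ∨ w) = B ∧ F = B.
p ∧ r = E and p ∧ w = U, so (p ∧ r) ∨ (p ∧ w) = E ∨ U = E.
Equal: no.

B; E; no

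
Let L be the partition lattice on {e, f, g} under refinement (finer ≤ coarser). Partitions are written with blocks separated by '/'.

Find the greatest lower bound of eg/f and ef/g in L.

The meet (common refinement) of eg/f and ef/g intersects blocks pairwise, giving e/f/g.

e/f/g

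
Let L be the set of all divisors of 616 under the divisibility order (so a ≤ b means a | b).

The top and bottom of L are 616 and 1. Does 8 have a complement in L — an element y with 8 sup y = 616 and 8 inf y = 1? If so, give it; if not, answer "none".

Need y with 8 ∨ y = 616 and 8 ∧ y = 1.
Checking each element gives: 77.

77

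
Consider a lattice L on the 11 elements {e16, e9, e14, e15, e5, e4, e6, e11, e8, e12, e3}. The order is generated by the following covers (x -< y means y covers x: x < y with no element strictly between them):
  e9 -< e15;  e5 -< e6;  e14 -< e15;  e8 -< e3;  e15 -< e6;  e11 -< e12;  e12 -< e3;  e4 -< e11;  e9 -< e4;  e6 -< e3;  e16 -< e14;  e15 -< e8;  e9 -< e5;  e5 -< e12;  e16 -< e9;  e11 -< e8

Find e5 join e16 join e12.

Common upper bounds of {e5, e16, e12}: e12, e3.
The least among these is e12.

e12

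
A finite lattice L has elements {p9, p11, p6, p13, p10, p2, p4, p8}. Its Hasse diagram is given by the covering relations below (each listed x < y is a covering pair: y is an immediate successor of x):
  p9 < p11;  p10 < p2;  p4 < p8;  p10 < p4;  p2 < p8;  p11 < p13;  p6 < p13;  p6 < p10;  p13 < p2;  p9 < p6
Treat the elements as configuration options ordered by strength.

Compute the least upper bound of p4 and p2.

p8

Common upper bounds of {p4, p2}: p8.
The least among these is p8.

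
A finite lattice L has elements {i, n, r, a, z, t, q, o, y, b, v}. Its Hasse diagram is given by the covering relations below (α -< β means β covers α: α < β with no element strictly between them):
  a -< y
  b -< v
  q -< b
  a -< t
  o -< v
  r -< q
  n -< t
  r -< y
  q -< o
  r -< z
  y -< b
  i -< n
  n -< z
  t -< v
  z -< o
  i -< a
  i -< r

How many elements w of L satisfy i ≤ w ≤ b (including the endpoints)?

6

The interval [i, b] = {a, b, i, q, r, y}, which has 6 elements.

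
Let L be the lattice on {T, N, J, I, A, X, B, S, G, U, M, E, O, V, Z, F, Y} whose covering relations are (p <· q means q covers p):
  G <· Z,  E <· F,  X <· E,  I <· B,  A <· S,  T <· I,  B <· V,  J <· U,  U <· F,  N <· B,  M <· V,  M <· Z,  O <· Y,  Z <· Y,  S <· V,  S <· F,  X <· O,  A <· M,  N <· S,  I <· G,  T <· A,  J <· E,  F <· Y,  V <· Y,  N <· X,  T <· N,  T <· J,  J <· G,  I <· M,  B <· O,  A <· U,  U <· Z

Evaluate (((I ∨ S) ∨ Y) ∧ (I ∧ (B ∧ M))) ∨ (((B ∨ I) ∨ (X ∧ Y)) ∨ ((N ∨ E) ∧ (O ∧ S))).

O

I ∨ S = V
V ∨ Y = Y
B ∧ M = I
I ∧ I = I
Y ∧ I = I
B ∨ I = B
X ∧ Y = X
B ∨ X = O
N ∨ E = E
O ∧ S = N
E ∧ N = N
O ∨ N = O
I ∨ O = O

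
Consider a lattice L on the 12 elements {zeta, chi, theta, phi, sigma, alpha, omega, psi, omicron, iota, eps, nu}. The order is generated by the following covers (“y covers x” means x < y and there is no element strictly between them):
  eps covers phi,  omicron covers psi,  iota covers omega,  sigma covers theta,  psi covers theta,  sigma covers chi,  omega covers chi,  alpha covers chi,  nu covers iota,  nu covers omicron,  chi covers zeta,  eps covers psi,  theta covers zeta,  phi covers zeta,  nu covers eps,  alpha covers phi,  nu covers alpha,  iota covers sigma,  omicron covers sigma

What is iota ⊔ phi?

nu

Common upper bounds of {iota, phi}: nu.
The least among these is nu.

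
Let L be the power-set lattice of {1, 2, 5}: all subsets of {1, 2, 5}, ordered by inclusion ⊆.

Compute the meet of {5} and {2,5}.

{5}

Common lower bounds of {{5}, {2,5}}: {5}, {}.
The greatest among these is {5}.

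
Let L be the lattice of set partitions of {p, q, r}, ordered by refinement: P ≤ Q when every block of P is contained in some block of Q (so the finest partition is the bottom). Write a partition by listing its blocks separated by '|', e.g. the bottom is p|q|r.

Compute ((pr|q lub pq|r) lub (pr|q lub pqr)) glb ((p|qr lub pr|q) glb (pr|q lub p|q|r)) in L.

pr|q

pr|q ∨ pq|r = pqr
pr|q ∨ pqr = pqr
pqr ∨ pqr = pqr
p|qr ∨ pr|q = pqr
pr|q ∨ p|q|r = pr|q
pqr ∧ pr|q = pr|q
pqr ∧ pr|q = pr|q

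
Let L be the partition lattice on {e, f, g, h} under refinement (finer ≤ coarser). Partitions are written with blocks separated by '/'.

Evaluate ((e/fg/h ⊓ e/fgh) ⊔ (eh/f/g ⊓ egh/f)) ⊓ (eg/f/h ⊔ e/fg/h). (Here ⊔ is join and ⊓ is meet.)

e/fg/h

e/fg/h ∧ e/fgh = e/fg/h
eh/f/g ∧ egh/f = eh/f/g
e/fg/h ∨ eh/f/g = eh/fg
eg/f/h ∨ e/fg/h = efg/h
eh/fg ∧ efg/h = e/fg/h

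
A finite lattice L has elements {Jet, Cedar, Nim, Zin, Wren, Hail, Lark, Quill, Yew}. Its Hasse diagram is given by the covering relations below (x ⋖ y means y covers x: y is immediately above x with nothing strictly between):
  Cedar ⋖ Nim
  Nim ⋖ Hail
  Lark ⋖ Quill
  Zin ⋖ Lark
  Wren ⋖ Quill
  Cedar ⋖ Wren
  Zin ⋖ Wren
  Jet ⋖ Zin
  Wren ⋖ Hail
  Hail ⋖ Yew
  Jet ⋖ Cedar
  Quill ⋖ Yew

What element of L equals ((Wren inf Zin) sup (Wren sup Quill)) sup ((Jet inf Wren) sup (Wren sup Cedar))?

Wren ∧ Zin = Zin
Wren ∨ Quill = Quill
Zin ∨ Quill = Quill
Jet ∧ Wren = Jet
Wren ∨ Cedar = Wren
Jet ∨ Wren = Wren
Quill ∨ Wren = Quill

Quill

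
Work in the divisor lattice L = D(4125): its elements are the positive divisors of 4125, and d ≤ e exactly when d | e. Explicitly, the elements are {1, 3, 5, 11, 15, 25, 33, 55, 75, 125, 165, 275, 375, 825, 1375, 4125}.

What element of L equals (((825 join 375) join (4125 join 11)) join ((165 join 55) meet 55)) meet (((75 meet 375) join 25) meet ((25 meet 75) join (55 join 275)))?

825 ∨ 375 = 4125
4125 ∨ 11 = 4125
4125 ∨ 4125 = 4125
165 ∨ 55 = 165
165 ∧ 55 = 55
4125 ∨ 55 = 4125
75 ∧ 375 = 75
75 ∨ 25 = 75
25 ∧ 75 = 25
55 ∨ 275 = 275
25 ∨ 275 = 275
75 ∧ 275 = 25
4125 ∧ 25 = 25

25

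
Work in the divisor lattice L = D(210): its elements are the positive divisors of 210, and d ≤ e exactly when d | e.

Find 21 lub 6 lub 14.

42

In the divisibility order, the join is the least common multiple: lcm(21, 6, 14) = 42.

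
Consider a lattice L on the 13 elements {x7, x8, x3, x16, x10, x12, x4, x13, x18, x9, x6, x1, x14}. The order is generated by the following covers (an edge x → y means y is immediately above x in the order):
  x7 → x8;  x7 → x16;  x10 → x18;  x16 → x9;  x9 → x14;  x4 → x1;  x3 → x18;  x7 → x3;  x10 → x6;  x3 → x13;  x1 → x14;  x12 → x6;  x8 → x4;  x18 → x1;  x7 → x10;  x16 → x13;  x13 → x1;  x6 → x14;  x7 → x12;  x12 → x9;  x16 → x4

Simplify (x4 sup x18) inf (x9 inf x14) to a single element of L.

x4 ∨ x18 = x1
x9 ∧ x14 = x9
x1 ∧ x9 = x16

x16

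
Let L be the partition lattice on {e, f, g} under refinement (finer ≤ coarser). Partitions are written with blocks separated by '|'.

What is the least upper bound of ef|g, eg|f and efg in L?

The join of ef|g, eg|f, efg merges any blocks that overlap across the partitions, giving efg.

efg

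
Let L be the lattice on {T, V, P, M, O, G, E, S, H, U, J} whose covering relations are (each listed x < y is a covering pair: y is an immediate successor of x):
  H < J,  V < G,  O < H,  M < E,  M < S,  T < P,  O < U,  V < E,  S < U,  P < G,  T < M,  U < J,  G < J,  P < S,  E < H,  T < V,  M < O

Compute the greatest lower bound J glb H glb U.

Common lower bounds of {J, H, U}: M, O, T.
The greatest among these is O.

O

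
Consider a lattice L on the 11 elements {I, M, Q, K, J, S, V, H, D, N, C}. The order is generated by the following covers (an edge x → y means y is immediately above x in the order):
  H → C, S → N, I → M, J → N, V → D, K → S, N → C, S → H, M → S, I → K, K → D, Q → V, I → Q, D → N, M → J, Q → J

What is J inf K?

Common lower bounds of {J, K}: I.
The greatest among these is I.

I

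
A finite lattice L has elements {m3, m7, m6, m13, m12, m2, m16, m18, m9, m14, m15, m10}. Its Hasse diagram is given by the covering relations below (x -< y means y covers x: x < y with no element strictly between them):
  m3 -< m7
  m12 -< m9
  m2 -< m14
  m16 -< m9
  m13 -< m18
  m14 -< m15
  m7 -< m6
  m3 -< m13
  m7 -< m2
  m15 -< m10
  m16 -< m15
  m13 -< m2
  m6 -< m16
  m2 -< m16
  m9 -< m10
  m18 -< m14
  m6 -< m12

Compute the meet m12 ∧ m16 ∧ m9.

Common lower bounds of {m12, m16, m9}: m3, m6, m7.
The greatest among these is m6.

m6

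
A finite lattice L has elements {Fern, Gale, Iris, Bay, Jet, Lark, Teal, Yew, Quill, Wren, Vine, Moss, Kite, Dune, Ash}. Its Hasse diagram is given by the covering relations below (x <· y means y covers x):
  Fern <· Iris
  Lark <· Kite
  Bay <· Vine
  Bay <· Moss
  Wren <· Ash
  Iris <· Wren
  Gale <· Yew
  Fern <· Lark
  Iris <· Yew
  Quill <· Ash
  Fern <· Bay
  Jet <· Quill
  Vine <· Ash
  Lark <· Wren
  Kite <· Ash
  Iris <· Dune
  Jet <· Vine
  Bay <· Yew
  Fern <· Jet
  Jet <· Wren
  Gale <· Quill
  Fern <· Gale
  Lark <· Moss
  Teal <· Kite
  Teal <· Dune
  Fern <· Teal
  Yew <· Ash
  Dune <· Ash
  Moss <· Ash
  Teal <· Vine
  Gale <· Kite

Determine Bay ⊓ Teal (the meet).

Fern

Common lower bounds of {Bay, Teal}: Fern.
The greatest among these is Fern.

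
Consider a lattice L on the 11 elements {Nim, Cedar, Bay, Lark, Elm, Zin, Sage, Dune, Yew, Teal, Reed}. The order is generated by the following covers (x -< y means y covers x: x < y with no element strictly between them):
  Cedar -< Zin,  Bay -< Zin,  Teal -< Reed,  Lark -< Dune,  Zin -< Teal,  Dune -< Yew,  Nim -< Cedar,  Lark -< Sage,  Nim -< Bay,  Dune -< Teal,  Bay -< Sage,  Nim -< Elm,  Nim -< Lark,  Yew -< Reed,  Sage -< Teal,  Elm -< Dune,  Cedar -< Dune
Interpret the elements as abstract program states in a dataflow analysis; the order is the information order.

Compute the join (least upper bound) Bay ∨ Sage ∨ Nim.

Common upper bounds of {Bay, Sage, Nim}: Reed, Sage, Teal.
The least among these is Sage.

Sage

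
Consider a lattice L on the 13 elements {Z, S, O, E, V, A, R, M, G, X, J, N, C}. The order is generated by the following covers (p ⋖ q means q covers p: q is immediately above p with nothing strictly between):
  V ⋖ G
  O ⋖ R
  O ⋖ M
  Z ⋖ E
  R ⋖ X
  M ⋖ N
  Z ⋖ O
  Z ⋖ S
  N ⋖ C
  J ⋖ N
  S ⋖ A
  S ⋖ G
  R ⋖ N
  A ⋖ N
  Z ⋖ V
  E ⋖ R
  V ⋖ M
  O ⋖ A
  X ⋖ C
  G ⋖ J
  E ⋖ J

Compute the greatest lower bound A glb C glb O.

Common lower bounds of {A, C, O}: O, Z.
The greatest among these is O.

O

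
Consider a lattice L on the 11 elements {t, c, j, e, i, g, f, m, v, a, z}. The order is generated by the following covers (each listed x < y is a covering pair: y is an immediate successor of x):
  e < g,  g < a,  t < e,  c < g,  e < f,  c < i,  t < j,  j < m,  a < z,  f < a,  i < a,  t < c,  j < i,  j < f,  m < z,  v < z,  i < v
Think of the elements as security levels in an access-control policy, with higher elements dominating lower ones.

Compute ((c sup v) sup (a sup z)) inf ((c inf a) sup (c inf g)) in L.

c

c ∨ v = v
a ∨ z = z
v ∨ z = z
c ∧ a = c
c ∧ g = c
c ∨ c = c
z ∧ c = c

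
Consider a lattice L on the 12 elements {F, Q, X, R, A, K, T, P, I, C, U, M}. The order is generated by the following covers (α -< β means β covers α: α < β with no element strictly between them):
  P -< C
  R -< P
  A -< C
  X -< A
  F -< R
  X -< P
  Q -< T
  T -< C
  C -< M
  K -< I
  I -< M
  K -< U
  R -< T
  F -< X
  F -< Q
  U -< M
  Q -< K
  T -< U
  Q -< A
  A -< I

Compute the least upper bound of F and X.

Common upper bounds of {F, X}: A, C, I, M, P, X.
The least among these is X.

X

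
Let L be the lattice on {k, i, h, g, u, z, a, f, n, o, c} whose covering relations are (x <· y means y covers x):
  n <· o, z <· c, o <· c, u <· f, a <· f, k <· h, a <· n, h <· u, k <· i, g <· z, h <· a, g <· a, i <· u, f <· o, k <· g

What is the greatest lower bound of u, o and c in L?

u

Common lower bounds of {u, o, c}: h, i, k, u.
The greatest among these is u.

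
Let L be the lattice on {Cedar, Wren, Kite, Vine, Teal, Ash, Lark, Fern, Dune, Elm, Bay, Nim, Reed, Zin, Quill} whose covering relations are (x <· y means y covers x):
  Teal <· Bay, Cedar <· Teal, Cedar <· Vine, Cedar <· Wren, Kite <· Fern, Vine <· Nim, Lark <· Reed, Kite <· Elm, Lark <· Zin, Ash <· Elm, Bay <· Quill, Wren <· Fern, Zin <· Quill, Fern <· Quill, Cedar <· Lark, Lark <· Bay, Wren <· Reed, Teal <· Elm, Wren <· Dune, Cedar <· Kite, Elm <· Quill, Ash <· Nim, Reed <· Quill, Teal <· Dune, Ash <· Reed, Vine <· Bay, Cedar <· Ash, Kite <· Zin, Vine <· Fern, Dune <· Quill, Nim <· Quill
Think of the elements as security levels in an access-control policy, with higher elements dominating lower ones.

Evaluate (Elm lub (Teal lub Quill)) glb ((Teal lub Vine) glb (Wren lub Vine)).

Teal ∨ Quill = Quill
Elm ∨ Quill = Quill
Teal ∨ Vine = Bay
Wren ∨ Vine = Fern
Bay ∧ Fern = Vine
Quill ∧ Vine = Vine

Vine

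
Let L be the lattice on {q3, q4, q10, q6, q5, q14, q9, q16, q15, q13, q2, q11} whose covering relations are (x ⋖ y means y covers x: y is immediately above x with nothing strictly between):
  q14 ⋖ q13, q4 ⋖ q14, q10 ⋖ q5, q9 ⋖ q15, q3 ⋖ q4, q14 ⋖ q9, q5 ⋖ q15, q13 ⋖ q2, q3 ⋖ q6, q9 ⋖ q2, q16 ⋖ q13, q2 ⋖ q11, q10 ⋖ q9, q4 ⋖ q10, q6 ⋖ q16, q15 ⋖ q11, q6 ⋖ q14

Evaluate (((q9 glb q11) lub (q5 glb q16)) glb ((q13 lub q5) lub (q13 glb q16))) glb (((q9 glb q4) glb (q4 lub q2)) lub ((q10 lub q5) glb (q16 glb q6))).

q4

q9 ∧ q11 = q9
q5 ∧ q16 = q3
q9 ∨ q3 = q9
q13 ∨ q5 = q11
q13 ∧ q16 = q16
q11 ∨ q16 = q11
q9 ∧ q11 = q9
q9 ∧ q4 = q4
q4 ∨ q2 = q2
q4 ∧ q2 = q4
q10 ∨ q5 = q5
q16 ∧ q6 = q6
q5 ∧ q6 = q3
q4 ∨ q3 = q4
q9 ∧ q4 = q4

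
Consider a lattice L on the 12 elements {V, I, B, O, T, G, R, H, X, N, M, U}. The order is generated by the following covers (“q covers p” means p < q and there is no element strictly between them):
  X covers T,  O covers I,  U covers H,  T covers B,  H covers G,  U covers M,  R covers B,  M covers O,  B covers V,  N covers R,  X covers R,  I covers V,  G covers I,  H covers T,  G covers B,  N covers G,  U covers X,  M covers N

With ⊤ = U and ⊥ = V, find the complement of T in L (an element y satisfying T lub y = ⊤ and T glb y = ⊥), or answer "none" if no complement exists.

O

Need y with T ∨ y = U and T ∧ y = V.
Checking each element gives: O.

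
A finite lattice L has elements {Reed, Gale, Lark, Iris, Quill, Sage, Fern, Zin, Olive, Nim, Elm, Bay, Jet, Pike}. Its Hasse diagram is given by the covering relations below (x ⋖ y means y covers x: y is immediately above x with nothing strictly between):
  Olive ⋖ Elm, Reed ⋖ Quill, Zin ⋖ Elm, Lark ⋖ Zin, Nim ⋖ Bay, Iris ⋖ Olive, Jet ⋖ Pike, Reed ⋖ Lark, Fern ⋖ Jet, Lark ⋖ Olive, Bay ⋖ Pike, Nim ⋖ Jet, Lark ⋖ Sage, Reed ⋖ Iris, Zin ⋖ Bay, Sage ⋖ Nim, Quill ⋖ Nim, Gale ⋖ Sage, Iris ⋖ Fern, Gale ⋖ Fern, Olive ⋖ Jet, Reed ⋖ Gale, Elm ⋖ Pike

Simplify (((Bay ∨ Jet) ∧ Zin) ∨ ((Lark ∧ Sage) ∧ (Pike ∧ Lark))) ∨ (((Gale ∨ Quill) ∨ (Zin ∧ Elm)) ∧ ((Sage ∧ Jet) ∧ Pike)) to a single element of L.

Bay ∨ Jet = Pike
Pike ∧ Zin = Zin
Lark ∧ Sage = Lark
Pike ∧ Lark = Lark
Lark ∧ Lark = Lark
Zin ∨ Lark = Zin
Gale ∨ Quill = Nim
Zin ∧ Elm = Zin
Nim ∨ Zin = Bay
Sage ∧ Jet = Sage
Sage ∧ Pike = Sage
Bay ∧ Sage = Sage
Zin ∨ Sage = Bay

Bay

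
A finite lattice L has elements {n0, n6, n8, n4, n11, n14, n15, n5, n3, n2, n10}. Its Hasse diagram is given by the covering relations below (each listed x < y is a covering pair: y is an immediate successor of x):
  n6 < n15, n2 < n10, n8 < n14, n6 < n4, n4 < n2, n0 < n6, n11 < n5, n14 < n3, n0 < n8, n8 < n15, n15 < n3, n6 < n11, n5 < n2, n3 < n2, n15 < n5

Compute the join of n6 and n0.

Common upper bounds of {n6, n0}: n10, n11, n15, n2, n3, n4, n5, n6.
The least among these is n6.

n6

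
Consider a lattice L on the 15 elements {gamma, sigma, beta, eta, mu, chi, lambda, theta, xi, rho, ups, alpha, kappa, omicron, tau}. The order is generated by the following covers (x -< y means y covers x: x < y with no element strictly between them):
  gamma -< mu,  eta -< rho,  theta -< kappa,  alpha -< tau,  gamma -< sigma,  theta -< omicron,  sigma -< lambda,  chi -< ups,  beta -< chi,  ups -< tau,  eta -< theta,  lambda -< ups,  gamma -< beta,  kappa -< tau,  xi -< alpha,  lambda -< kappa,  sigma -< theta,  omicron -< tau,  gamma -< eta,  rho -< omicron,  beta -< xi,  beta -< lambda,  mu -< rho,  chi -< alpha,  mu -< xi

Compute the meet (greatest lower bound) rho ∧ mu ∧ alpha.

mu

Common lower bounds of {rho, mu, alpha}: gamma, mu.
The greatest among these is mu.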